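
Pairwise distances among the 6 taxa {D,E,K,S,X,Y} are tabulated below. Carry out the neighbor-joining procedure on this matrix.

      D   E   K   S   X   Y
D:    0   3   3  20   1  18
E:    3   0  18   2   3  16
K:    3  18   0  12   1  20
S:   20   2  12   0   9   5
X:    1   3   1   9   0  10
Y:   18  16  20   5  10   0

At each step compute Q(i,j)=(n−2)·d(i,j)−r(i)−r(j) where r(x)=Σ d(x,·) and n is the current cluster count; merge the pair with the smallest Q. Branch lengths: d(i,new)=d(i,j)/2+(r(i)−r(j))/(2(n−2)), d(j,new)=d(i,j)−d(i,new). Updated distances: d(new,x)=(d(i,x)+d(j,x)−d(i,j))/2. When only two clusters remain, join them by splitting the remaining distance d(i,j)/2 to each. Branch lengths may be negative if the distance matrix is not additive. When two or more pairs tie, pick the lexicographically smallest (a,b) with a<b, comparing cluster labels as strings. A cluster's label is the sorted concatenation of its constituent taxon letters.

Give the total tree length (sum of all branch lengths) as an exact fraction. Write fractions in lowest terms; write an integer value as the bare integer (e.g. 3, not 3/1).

step 1: merge (S,Y) at d=5, Q=-97; branch lengths S→-1/8, Y→41/8; new cluster SY
  updated: d(D,SY)=33/2, d(E,SY)=13/2, d(K,SY)=27/2, d(SY,X)=7
step 2: merge (E,SY) at d=13/2, Q=-109/2; branch lengths E→13/12, SY→65/12; new cluster ESY
  updated: d(D,ESY)=13/2, d(ESY,K)=25/2, d(ESY,X)=7/4
step 3: merge (D,K) at d=3, Q=-21; branch lengths D→0, K→3; new cluster DK
  updated: d(DK,ESY)=8, d(DK,X)=-1/2
step 4: merge (DK,ESY) at d=8, Q=-37/4; branch lengths DK→23/8, ESY→41/8; new cluster DEKSY
  updated: d(DEKSY,X)=-27/8
step 5: merge (DEKSY,X) at d=-27/8; branch lengths DEKSY→-27/16, X→-27/16; new cluster DEKSXY
final tree: (((D:0,K:3):23/8,(E:13/12,(S:-1/8,Y:41/8):65/12):41/8):-27/16,X:-27/16)
total length: 153/8

153/8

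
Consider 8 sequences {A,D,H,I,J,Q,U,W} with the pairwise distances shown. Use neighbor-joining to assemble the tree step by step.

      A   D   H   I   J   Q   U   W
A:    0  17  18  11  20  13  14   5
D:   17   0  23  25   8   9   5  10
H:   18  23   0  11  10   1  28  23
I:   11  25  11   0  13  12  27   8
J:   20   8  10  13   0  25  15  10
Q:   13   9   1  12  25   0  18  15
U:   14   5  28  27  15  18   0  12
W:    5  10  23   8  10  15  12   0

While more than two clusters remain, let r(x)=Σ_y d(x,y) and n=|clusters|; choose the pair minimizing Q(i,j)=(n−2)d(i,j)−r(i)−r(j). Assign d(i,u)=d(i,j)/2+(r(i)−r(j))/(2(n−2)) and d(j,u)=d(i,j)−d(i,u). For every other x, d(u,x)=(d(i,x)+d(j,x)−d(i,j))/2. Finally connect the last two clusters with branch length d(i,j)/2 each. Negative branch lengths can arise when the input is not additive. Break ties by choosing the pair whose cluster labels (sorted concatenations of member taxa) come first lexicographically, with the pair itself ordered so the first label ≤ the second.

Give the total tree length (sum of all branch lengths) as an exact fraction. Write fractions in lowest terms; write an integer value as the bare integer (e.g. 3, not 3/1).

iteration 1: select H,Q (d=1, Q=-201); attach at lengths (9/4, -5/4); label the merged cluster HQ
  updated: d(A,HQ)=15, d(D,HQ)=31/2, d(HQ,I)=11, d(HQ,J)=17, d(HQ,U)=45/2, d(HQ,W)=37/2
iteration 2: select D,U (d=5, Q=-151); attach at lengths (1, 4); label the merged cluster DU
  updated: d(A,DU)=13, d(DU,HQ)=33/2, d(DU,I)=47/2, d(DU,J)=9, d(DU,W)=17/2
iteration 3: select DU,J (d=9, Q=-207/2); attach at lengths (75/16, 69/16); label the merged cluster DJU
  updated: d(A,DJU)=12, d(DJU,HQ)=49/4, d(DJU,I)=55/4, d(DJU,W)=19/4
iteration 4: select HQ,I (d=11, Q=-135/2); attach at lengths (23/3, 10/3); label the merged cluster HIQ
  updated: d(A,HIQ)=15/2, d(DJU,HIQ)=15/2, d(HIQ,W)=31/4
iteration 5: select A,HIQ (d=15/2, Q=-129/4); attach at lengths (67/16, 53/16); label the merged cluster AHIQ
  updated: d(AHIQ,DJU)=6, d(AHIQ,W)=21/8
iteration 6: select AHIQ,DJU (d=6, Q=-107/8); attach at lengths (31/16, 65/16); label the merged cluster ADHIJQU
  updated: d(ADHIJQU,W)=11/16
iteration 7: select ADHIJQU,W (d=11/16); attach at lengths (11/32, 11/32); label the merged cluster ADHIJQUW
final tree: (((A:67/16,((H:9/4,Q:-5/4):23/3,I:10/3):53/16):31/16,((D:1,U:4):75/16,J:69/16):65/16):11/32,W:11/32)
total length: 643/16

643/16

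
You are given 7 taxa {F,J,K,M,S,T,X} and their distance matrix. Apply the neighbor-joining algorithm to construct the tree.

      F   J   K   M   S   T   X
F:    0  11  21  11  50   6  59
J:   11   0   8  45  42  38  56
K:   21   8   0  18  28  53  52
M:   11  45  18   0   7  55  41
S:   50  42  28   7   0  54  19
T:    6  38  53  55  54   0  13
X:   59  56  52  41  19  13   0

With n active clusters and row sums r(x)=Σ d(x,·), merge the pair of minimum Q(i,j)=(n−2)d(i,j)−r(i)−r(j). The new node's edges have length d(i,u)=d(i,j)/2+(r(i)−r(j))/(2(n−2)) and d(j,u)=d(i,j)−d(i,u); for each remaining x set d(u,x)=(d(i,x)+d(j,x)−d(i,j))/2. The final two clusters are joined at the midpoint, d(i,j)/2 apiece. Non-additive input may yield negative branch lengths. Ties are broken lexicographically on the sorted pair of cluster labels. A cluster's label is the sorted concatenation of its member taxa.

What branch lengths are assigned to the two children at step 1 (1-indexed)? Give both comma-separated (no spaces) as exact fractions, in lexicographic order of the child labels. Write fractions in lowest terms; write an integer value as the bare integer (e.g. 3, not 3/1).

22/5,43/5

1. join T+X (d=13, Q=-394) ⇒ TX; edges |T|=22/5, |X|=43/5
  updated: d(F,TX)=26, d(J,TX)=81/2, d(K,TX)=46, d(M,TX)=83/2, d(S,TX)=30
2. join M+S (d=7, Q=-503/2) ⇒ MS; edges |M|=-13/16, |S|=125/16
  updated: d(F,MS)=27, d(J,MS)=40, d(K,MS)=39/2, d(MS,TX)=129/4
3. join J+K (d=8, Q=-170) ⇒ JK; edges |J|=29/6, |K|=19/6
  updated: d(F,JK)=12, d(JK,MS)=103/4, d(JK,TX)=157/4
4. join F+JK (d=12, Q=-118) ⇒ FJK; edges |F|=3, |JK|=9
  updated: d(FJK,MS)=163/8, d(FJK,TX)=213/8
5. join FJK+MS (d=163/8, Q=-317/4) ⇒ FJKMS; edges |FJK|=59/8, |MS|=13
  updated: d(FJKMS,TX)=77/4
6. join FJKMS+TX (d=77/4) ⇒ FJKMSTX; edges |FJKMS|=77/8, |TX|=77/8
final tree: (((F:3,(J:29/6,K:19/6):9):59/8,(M:-13/16,S:125/16):13):77/8,(T:22/5,X:43/5):77/8)
total length: 637/8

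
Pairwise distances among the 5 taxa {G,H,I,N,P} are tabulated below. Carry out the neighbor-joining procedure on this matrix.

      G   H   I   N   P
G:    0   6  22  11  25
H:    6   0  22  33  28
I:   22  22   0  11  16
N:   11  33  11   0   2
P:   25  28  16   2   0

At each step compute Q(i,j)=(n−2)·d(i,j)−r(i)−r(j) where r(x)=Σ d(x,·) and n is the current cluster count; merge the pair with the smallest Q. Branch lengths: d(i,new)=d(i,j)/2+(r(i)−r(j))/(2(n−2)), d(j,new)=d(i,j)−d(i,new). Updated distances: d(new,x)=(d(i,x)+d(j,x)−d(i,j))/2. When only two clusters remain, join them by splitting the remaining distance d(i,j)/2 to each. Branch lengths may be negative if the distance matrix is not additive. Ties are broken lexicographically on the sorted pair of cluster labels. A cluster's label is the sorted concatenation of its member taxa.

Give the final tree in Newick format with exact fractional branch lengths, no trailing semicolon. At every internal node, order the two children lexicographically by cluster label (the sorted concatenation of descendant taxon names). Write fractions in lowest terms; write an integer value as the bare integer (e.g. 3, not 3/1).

step 1: merge (G,H) at d=6, Q=-135; branch lengths G→-7/6, H→43/6; new cluster GH
  updated: d(GH,I)=19, d(GH,N)=19, d(GH,P)=47/2
step 2: merge (GH,I) at d=19, Q=-139/2; branch lengths GH→107/8, I→45/8; new cluster GHI
  updated: d(GHI,N)=11/2, d(GHI,P)=41/4
step 3: merge (GHI,N) at d=11/2, Q=-71/4; branch lengths GHI→55/8, N→-11/8; new cluster GHIN
  updated: d(GHIN,P)=27/8
step 4: merge (GHIN,P) at d=27/8; branch lengths GHIN→27/16, P→27/16; new cluster GHINP
final tree: ((((G:-7/6,H:43/6):107/8,I:45/8):55/8,N:-11/8):27/16,P:27/16)
total length: 271/8

((((G:-7/6,H:43/6):107/8,I:45/8):55/8,N:-11/8):27/16,P:27/16)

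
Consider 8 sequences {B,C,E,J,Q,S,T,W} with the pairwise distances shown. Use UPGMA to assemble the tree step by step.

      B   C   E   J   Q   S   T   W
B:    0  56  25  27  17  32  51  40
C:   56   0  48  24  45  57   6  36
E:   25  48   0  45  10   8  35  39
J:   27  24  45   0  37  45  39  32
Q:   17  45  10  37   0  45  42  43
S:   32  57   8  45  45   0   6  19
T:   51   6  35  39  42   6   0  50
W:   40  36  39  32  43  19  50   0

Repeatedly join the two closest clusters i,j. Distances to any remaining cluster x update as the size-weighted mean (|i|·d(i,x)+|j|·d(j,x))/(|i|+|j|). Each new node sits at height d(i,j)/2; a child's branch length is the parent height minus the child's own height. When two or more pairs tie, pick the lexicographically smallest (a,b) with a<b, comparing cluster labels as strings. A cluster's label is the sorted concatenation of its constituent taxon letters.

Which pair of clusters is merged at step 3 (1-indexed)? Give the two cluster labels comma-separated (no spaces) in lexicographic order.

B,Q

1. join C+T (d=6) ⇒ CT; edges |C|=3, |T|=3
  updated: d(B,CT)=107/2, d(CT,E)=83/2, d(CT,J)=63/2, d(CT,Q)=87/2, d(CT,S)=63/2, d(CT,W)=43
2. join E+S (d=8) ⇒ ES; edges |E|=4, |S|=4
  updated: d(B,ES)=57/2, d(CT,ES)=73/2, d(ES,J)=45, d(ES,Q)=55/2, d(ES,W)=29
3. join B+Q (d=17) ⇒ BQ; edges |B|=17/2, |Q|=17/2
  updated: d(BQ,CT)=97/2, d(BQ,ES)=28, d(BQ,J)=32, d(BQ,W)=83/2
4. join BQ+ES (d=28) ⇒ BEQS; edges |BQ|=11/2, |ES|=10
  updated: d(BEQS,CT)=85/2, d(BEQS,J)=77/2, d(BEQS,W)=141/4
5. join CT+J (d=63/2) ⇒ CJT; edges |CT|=51/4, |J|=63/4
  updated: d(BEQS,CJT)=247/6, d(CJT,W)=118/3
6. join BEQS+W (d=141/4) ⇒ BEQSW; edges |BEQS|=29/8, |W|=141/8
  updated: d(BEQSW,CJT)=204/5
7. join BEQSW+CJT (d=204/5) ⇒ BCEJQSTW; edges |BEQSW|=111/40, |CJT|=93/20
final tree: ((((B:17/2,Q:17/2):11/2,(E:4,S:4):10):29/8,W:141/8):111/40,((C:3,T:3):51/4,J:63/4):93/20)
total length: 4147/40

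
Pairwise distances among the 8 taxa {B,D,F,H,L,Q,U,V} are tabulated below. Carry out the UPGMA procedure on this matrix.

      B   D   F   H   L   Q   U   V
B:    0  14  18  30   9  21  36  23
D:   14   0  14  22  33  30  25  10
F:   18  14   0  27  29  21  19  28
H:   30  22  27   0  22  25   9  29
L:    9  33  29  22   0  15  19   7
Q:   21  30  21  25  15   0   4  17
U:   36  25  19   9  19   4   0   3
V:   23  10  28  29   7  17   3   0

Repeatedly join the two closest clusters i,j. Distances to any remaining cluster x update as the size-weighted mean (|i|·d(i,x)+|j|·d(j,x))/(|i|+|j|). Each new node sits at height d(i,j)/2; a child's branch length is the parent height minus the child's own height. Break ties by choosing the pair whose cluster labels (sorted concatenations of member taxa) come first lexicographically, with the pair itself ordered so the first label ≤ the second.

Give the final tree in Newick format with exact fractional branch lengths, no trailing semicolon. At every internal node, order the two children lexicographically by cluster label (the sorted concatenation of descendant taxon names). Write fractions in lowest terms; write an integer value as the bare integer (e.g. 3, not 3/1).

((((B:9/2,L:9/2):67/12,(Q:21/4,(U:3/2,V:3/2):15/4):29/6):19/15,(D:7,F:7):87/20):51/140,H:82/7)

step 1: merge (U,V) at d=3; branch lengths U→3/2, V→3/2; new cluster UV
  updated: d(B,UV)=59/2, d(D,UV)=35/2, d(F,UV)=47/2, d(H,UV)=19, d(L,UV)=13, d(Q,UV)=21/2
step 2: merge (B,L) at d=9; branch lengths B→9/2, L→9/2; new cluster BL
  updated: d(BL,D)=47/2, d(BL,F)=47/2, d(BL,H)=26, d(BL,Q)=18, d(BL,UV)=85/4
step 3: merge (Q,UV) at d=21/2; branch lengths Q→21/4, UV→15/4; new cluster QUV
  updated: d(BL,QUV)=121/6, d(D,QUV)=65/3, d(F,QUV)=68/3, d(H,QUV)=21
step 4: merge (D,F) at d=14; branch lengths D→7, F→7; new cluster DF
  updated: d(BL,DF)=47/2, d(DF,H)=49/2, d(DF,QUV)=133/6
step 5: merge (BL,QUV) at d=121/6; branch lengths BL→67/12, QUV→29/6; new cluster BLQUV
  updated: d(BLQUV,DF)=227/10, d(BLQUV,H)=23
step 6: merge (BLQUV,DF) at d=227/10; branch lengths BLQUV→19/15, DF→87/20; new cluster BDFLQUV
  updated: d(BDFLQUV,H)=164/7
step 7: merge (BDFLQUV,H) at d=164/7; branch lengths BDFLQUV→51/140, H→82/7; new cluster BDFHLQUV
final tree: ((((B:9/2,L:9/2):67/12,(Q:21/4,(U:3/2,V:3/2):15/4):29/6):19/15,(D:7,F:7):87/20):51/140,H:82/7)
total length: 26507/420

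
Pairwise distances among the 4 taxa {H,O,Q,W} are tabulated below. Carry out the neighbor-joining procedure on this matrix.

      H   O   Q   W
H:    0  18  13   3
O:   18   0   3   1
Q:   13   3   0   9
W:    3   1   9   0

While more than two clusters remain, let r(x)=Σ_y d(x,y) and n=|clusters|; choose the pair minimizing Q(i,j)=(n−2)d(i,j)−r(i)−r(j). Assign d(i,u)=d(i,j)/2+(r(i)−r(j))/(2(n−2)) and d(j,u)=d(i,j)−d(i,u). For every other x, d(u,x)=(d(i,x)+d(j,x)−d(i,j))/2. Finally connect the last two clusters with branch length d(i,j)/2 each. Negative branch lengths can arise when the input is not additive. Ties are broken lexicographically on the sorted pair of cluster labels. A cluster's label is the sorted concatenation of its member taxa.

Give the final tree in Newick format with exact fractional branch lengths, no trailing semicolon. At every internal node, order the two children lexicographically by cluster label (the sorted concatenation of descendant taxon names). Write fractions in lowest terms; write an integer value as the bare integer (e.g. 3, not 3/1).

step 1: merge (H,W) at d=3, Q=-41; branch lengths H→27/4, W→-15/4; new cluster HW
  updated: d(HW,O)=8, d(HW,Q)=19/2
step 2: merge (HW,O) at d=8, Q=-41/2; branch lengths HW→29/4, O→3/4; new cluster HOW
  updated: d(HOW,Q)=9/4
step 3: merge (HOW,Q) at d=9/4; branch lengths HOW→9/8, Q→9/8; new cluster HOQW
final tree: (((H:27/4,W:-15/4):29/4,O:3/4):9/8,Q:9/8)
total length: 53/4

(((H:27/4,W:-15/4):29/4,O:3/4):9/8,Q:9/8)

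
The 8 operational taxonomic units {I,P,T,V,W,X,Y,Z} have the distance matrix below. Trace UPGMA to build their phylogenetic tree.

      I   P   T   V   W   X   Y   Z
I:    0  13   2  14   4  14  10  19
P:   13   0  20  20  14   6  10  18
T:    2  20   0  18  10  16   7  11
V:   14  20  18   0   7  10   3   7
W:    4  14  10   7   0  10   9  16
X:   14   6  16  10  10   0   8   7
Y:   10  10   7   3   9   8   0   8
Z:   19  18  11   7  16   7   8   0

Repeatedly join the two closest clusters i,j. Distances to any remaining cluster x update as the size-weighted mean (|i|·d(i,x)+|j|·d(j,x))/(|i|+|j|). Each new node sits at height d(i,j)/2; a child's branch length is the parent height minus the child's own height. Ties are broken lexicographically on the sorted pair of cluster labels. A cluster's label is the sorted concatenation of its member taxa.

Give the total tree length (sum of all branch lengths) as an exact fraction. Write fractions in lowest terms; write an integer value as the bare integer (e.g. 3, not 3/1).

961/30

1. join I+T (d=2) ⇒ IT; edges |I|=1, |T|=1
  updated: d(IT,P)=33/2, d(IT,V)=16, d(IT,W)=7, d(IT,X)=15, d(IT,Y)=17/2, d(IT,Z)=15
2. join V+Y (d=3) ⇒ VY; edges |V|=3/2, |Y|=3/2
  updated: d(IT,VY)=49/4, d(P,VY)=15, d(VY,W)=8, d(VY,X)=9, d(VY,Z)=15/2
3. join P+X (d=6) ⇒ PX; edges |P|=3, |X|=3
  updated: d(IT,PX)=63/4, d(PX,VY)=12, d(PX,W)=12, d(PX,Z)=25/2
4. join IT+W (d=7) ⇒ ITW; edges |IT|=5/2, |W|=7/2
  updated: d(ITW,PX)=29/2, d(ITW,VY)=65/6, d(ITW,Z)=46/3
5. join VY+Z (d=15/2) ⇒ VYZ; edges |VY|=9/4, |Z|=15/4
  updated: d(ITW,VYZ)=37/3, d(PX,VYZ)=73/6
6. join PX+VYZ (d=73/6) ⇒ PVXYZ; edges |PX|=37/12, |VYZ|=7/3
  updated: d(ITW,PVXYZ)=66/5
7. join ITW+PVXYZ (d=66/5) ⇒ IPTVWXYZ; edges |ITW|=31/10, |PVXYZ|=31/60
final tree: (((I:1,T:1):5/2,W:7/2):31/10,((P:3,X:3):37/12,((V:3/2,Y:3/2):9/4,Z:15/4):7/3):31/60)
total length: 961/30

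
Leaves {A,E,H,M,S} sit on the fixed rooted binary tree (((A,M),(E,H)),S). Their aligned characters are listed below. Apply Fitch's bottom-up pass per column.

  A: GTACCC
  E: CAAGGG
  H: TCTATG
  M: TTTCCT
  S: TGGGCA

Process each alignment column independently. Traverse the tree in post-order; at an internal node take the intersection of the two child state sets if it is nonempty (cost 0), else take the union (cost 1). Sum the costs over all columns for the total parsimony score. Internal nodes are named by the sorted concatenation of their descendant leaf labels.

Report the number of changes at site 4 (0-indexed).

2

AM@0: {G} ∪ {T} = {G,T} (union, +1)
EH@0: {C} ∪ {T} = {C,T} (union, +1)
AEHM@0: {G,T} ∩ {C,T} = {T} (intersection, +0)
AEHMS@0: {T} ∩ {T} = {T} (intersection, +0)
AM@1: {T} ∩ {T} = {T} (intersection, +0)
EH@1: {A} ∪ {C} = {A,C} (union, +1)
AEHM@1: {T} ∪ {A,C} = {A,C,T} (union, +1)
AEHMS@1: {A,C,T} ∪ {G} = {A,C,G,T} (union, +1)
AM@2: {A} ∪ {T} = {A,T} (union, +1)
EH@2: {A} ∪ {T} = {A,T} (union, +1)
AEHM@2: {A,T} ∩ {A,T} = {A,T} (intersection, +0)
AEHMS@2: {A,T} ∪ {G} = {A,G,T} (union, +1)
AM@3: {C} ∩ {C} = {C} (intersection, +0)
EH@3: {G} ∪ {A} = {A,G} (union, +1)
AEHM@3: {C} ∪ {A,G} = {A,C,G} (union, +1)
AEHMS@3: {A,C,G} ∩ {G} = {G} (intersection, +0)
AM@4: {C} ∩ {C} = {C} (intersection, +0)
EH@4: {G} ∪ {T} = {G,T} (union, +1)
AEHM@4: {C} ∪ {G,T} = {C,G,T} (union, +1)
AEHMS@4: {C,G,T} ∩ {C} = {C} (intersection, +0)
AM@5: {C} ∪ {T} = {C,T} (union, +1)
EH@5: {G} ∩ {G} = {G} (intersection, +0)
AEHM@5: {C,T} ∪ {G} = {C,G,T} (union, +1)
AEHMS@5: {C,G,T} ∪ {A} = {A,C,G,T} (union, +1)
per-site changes: [2, 3, 3, 2, 2, 3]; total = 15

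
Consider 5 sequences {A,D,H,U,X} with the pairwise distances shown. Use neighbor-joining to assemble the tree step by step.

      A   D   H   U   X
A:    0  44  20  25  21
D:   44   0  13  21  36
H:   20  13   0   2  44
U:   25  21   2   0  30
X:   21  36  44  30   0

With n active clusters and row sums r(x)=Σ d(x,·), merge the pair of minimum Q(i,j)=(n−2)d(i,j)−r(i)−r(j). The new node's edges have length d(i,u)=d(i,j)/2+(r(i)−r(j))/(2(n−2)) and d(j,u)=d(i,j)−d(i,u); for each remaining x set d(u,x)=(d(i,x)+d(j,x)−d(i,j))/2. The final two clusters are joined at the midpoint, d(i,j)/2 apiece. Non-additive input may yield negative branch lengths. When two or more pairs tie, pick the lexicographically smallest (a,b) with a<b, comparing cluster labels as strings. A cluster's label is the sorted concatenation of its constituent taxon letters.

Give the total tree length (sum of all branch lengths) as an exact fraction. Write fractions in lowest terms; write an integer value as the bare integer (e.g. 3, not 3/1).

1. join A+X (d=21, Q=-178) ⇒ AX; edges |A|=7, |X|=14
  updated: d(AX,D)=59/2, d(AX,H)=43/2, d(AX,U)=17
2. join AX+U (d=17, Q=-74) ⇒ AUX; edges |AX|=31/2, |U|=3/2
  updated: d(AUX,D)=67/4, d(AUX,H)=13/4
3. join AUX+D (d=67/4, Q=-33) ⇒ ADUX; edges |AUX|=7/2, |D|=53/4
  updated: d(ADUX,H)=-1/4
4. join ADUX+H (d=-1/4) ⇒ ADHUX; edges |ADUX|=-1/8, |H|=-1/8
final tree: ((((A:7,X:14):31/2,U:3/2):7/2,D:53/4):-1/8,H:-1/8)
total length: 109/2

109/2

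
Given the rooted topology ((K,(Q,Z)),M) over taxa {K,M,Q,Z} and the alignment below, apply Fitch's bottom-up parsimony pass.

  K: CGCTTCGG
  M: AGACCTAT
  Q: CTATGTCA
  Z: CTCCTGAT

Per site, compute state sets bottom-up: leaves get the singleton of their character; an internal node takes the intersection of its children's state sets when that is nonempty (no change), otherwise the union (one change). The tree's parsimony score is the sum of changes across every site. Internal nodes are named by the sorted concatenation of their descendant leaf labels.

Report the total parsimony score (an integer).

[col 0] QZ: children Q:{C}, Z:{C} ∩→ {C}; cost 0
[col 0] KQZ: children K:{C}, QZ:{C} ∩→ {C}; cost 0
[col 0] KMQZ: children KQZ:{C}, M:{A} ∪→ {A,C}; cost 1
[col 1] QZ: children Q:{T}, Z:{T} ∩→ {T}; cost 0
[col 1] KQZ: children K:{G}, QZ:{T} ∪→ {G,T}; cost 1
[col 1] KMQZ: children KQZ:{G,T}, M:{G} ∩→ {G}; cost 0
[col 2] QZ: children Q:{A}, Z:{C} ∪→ {A,C}; cost 1
[col 2] KQZ: children K:{C}, QZ:{A,C} ∩→ {C}; cost 0
[col 2] KMQZ: children KQZ:{C}, M:{A} ∪→ {A,C}; cost 1
[col 3] QZ: children Q:{T}, Z:{C} ∪→ {C,T}; cost 1
[col 3] KQZ: children K:{T}, QZ:{C,T} ∩→ {T}; cost 0
[col 3] KMQZ: children KQZ:{T}, M:{C} ∪→ {C,T}; cost 1
[col 4] QZ: children Q:{G}, Z:{T} ∪→ {G,T}; cost 1
[col 4] KQZ: children K:{T}, QZ:{G,T} ∩→ {T}; cost 0
[col 4] KMQZ: children KQZ:{T}, M:{C} ∪→ {C,T}; cost 1
[col 5] QZ: children Q:{T}, Z:{G} ∪→ {G,T}; cost 1
[col 5] KQZ: children K:{C}, QZ:{G,T} ∪→ {C,G,T}; cost 1
[col 5] KMQZ: children KQZ:{C,G,T}, M:{T} ∩→ {T}; cost 0
[col 6] QZ: children Q:{C}, Z:{A} ∪→ {A,C}; cost 1
[col 6] KQZ: children K:{G}, QZ:{A,C} ∪→ {A,C,G}; cost 1
[col 6] KMQZ: children KQZ:{A,C,G}, M:{A} ∩→ {A}; cost 0
[col 7] QZ: children Q:{A}, Z:{T} ∪→ {A,T}; cost 1
[col 7] KQZ: children K:{G}, QZ:{A,T} ∪→ {A,G,T}; cost 1
[col 7] KMQZ: children KQZ:{A,G,T}, M:{T} ∩→ {T}; cost 0
per-site changes: [1, 1, 2, 2, 2, 2, 2, 2]; total = 14

14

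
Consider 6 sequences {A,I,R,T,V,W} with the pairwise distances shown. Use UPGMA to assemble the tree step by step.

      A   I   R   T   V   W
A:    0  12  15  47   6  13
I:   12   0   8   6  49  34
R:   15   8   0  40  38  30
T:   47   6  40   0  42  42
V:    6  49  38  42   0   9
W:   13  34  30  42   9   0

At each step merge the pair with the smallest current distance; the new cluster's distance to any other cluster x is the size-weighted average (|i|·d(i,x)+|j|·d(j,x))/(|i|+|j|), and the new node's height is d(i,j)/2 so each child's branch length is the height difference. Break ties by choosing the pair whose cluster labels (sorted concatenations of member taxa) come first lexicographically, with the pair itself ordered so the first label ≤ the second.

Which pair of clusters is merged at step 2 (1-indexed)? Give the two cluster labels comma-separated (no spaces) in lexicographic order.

I,T

1. join A+V (d=6) ⇒ AV; edges |A|=3, |V|=3
  updated: d(AV,I)=61/2, d(AV,R)=53/2, d(AV,T)=89/2, d(AV,W)=11
2. join I+T (d=6) ⇒ IT; edges |I|=3, |T|=3
  updated: d(AV,IT)=75/2, d(IT,R)=24, d(IT,W)=38
3. join AV+W (d=11) ⇒ AVW; edges |AV|=5/2, |W|=11/2
  updated: d(AVW,IT)=113/3, d(AVW,R)=83/3
4. join IT+R (d=24) ⇒ IRT; edges |IT|=9, |R|=12
  updated: d(AVW,IRT)=103/3
5. join AVW+IRT (d=103/3) ⇒ AIRTVW; edges |AVW|=35/3, |IRT|=31/6
final tree: (((A:3,V:3):5/2,W:11/2):35/3,((I:3,T:3):9,R:12):31/6)
total length: 347/6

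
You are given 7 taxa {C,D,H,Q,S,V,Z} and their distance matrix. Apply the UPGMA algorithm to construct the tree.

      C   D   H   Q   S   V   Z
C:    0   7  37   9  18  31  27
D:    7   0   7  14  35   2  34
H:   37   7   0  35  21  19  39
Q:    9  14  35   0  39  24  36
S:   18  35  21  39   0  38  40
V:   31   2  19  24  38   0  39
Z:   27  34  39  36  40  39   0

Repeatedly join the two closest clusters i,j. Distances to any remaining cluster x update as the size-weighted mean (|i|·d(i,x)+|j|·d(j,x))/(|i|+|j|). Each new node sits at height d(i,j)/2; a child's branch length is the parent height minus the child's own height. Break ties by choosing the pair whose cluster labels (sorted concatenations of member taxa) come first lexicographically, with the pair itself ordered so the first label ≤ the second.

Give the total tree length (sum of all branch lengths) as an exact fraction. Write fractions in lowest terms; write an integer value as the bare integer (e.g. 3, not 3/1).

1129/15

step 1: merge (D,V) at d=2; branch lengths D→1, V→1; new cluster DV
  updated: d(C,DV)=19, d(DV,H)=13, d(DV,Q)=19, d(DV,S)=73/2, d(DV,Z)=73/2
step 2: merge (C,Q) at d=9; branch lengths C→9/2, Q→9/2; new cluster CQ
  updated: d(CQ,DV)=19, d(CQ,H)=36, d(CQ,S)=57/2, d(CQ,Z)=63/2
step 3: merge (DV,H) at d=13; branch lengths DV→11/2, H→13/2; new cluster DHV
  updated: d(CQ,DHV)=74/3, d(DHV,S)=94/3, d(DHV,Z)=112/3
step 4: merge (CQ,DHV) at d=74/3; branch lengths CQ→47/6, DHV→35/6; new cluster CDHQV
  updated: d(CDHQV,S)=151/5, d(CDHQV,Z)=35
step 5: merge (CDHQV,S) at d=151/5; branch lengths CDHQV→83/30, S→151/10; new cluster CDHQSV
  updated: d(CDHQSV,Z)=215/6
step 6: merge (CDHQSV,Z) at d=215/6; branch lengths CDHQSV→169/60, Z→215/12; new cluster CDHQSVZ
final tree: ((((C:9/2,Q:9/2):47/6,((D:1,V:1):11/2,H:13/2):35/6):83/30,S:151/10):169/60,Z:215/12)
total length: 1129/15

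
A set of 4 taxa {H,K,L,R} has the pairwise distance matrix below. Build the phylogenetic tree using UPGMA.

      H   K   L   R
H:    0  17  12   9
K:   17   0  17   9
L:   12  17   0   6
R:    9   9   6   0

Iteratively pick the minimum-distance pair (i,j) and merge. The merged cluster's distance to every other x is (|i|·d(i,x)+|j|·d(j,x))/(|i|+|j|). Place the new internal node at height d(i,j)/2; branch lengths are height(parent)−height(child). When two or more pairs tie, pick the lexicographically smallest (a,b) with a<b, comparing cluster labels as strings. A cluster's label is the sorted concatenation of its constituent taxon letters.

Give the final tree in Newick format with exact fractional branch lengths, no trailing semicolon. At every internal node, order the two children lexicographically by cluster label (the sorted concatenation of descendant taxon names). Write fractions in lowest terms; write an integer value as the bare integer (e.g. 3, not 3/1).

step 1: merge (L,R) at d=6; branch lengths L→3, R→3; new cluster LR
  updated: d(H,LR)=21/2, d(K,LR)=13
step 2: merge (H,LR) at d=21/2; branch lengths H→21/4, LR→9/4; new cluster HLR
  updated: d(HLR,K)=43/3
step 3: merge (HLR,K) at d=43/3; branch lengths HLR→23/12, K→43/6; new cluster HKLR
final tree: ((H:21/4,(L:3,R:3):9/4):23/12,K:43/6)
total length: 271/12

((H:21/4,(L:3,R:3):9/4):23/12,K:43/6)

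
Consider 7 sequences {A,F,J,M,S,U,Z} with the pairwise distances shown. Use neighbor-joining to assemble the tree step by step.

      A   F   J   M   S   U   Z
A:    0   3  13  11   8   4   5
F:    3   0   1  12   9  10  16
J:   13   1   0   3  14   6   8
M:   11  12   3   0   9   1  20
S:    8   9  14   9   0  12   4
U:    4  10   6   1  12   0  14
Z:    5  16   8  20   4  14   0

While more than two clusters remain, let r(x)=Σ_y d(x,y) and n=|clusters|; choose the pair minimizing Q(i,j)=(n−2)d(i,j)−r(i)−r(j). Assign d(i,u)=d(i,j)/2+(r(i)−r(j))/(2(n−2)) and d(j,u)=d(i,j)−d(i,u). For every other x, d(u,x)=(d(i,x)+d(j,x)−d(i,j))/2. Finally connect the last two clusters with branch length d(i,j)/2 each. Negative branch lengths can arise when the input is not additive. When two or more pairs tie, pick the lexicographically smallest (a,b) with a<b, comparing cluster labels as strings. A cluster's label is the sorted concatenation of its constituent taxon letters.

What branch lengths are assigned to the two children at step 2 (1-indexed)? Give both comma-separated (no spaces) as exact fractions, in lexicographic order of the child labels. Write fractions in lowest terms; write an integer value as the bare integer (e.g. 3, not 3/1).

iteration 1: select S,Z (d=4, Q=-103); attach at lengths (9/10, 31/10); label the merged cluster SZ
  updated: d(A,SZ)=9/2, d(F,SZ)=21/2, d(J,SZ)=9, d(M,SZ)=25/2, d(SZ,U)=11
iteration 2: select M,U (d=1, Q=-135/2); attach at lengths (23/16, -7/16); label the merged cluster MU
  updated: d(A,MU)=7, d(F,MU)=21/2, d(J,MU)=4, d(MU,SZ)=45/4
iteration 3: select A,SZ (d=9/2, Q=-197/4); attach at lengths (23/24, 85/24); label the merged cluster ASZ
  updated: d(ASZ,F)=9/2, d(ASZ,J)=35/4, d(ASZ,MU)=55/8
iteration 4: select ASZ,MU (d=55/8, Q=-111/4); attach at lengths (25/8, 15/4); label the merged cluster AMSUZ
  updated: d(AMSUZ,F)=65/16, d(AMSUZ,J)=47/16
iteration 5: select AMSUZ,F (d=65/16, Q=-8); attach at lengths (3, 17/16); label the merged cluster AFMSUZ
  updated: d(AFMSUZ,J)=-1/16
iteration 6: select AFMSUZ,J (d=-1/16); attach at lengths (-1/32, -1/32); label the merged cluster AFJMSUZ
final tree: ((((A:23/24,(S:9/10,Z:31/10):85/24):25/8,(M:23/16,U:-7/16):15/4):3,F:17/16):-1/32,J:-1/32)
total length: 163/8

23/16,-7/16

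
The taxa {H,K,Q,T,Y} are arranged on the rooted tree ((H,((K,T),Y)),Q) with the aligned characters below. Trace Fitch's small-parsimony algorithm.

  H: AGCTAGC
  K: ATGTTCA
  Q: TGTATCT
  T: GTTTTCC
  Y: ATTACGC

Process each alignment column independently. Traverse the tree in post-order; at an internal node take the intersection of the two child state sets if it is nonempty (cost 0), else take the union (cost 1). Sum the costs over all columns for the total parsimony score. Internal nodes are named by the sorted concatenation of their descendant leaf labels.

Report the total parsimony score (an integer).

KT@0: {A} ∪ {G} = {A,G} (union, +1)
KTY@0: {A,G} ∩ {A} = {A} (intersection, +0)
HKTY@0: {A} ∩ {A} = {A} (intersection, +0)
HKQTY@0: {A} ∪ {T} = {A,T} (union, +1)
KT@1: {T} ∩ {T} = {T} (intersection, +0)
KTY@1: {T} ∩ {T} = {T} (intersection, +0)
HKTY@1: {G} ∪ {T} = {G,T} (union, +1)
HKQTY@1: {G,T} ∩ {G} = {G} (intersection, +0)
KT@2: {G} ∪ {T} = {G,T} (union, +1)
KTY@2: {G,T} ∩ {T} = {T} (intersection, +0)
HKTY@2: {C} ∪ {T} = {C,T} (union, +1)
HKQTY@2: {C,T} ∩ {T} = {T} (intersection, +0)
KT@3: {T} ∩ {T} = {T} (intersection, +0)
KTY@3: {T} ∪ {A} = {A,T} (union, +1)
HKTY@3: {T} ∩ {A,T} = {T} (intersection, +0)
HKQTY@3: {T} ∪ {A} = {A,T} (union, +1)
KT@4: {T} ∩ {T} = {T} (intersection, +0)
KTY@4: {T} ∪ {C} = {C,T} (union, +1)
HKTY@4: {A} ∪ {C,T} = {A,C,T} (union, +1)
HKQTY@4: {A,C,T} ∩ {T} = {T} (intersection, +0)
KT@5: {C} ∩ {C} = {C} (intersection, +0)
KTY@5: {C} ∪ {G} = {C,G} (union, +1)
HKTY@5: {G} ∩ {C,G} = {G} (intersection, +0)
HKQTY@5: {G} ∪ {C} = {C,G} (union, +1)
KT@6: {A} ∪ {C} = {A,C} (union, +1)
KTY@6: {A,C} ∩ {C} = {C} (intersection, +0)
HKTY@6: {C} ∩ {C} = {C} (intersection, +0)
HKQTY@6: {C} ∪ {T} = {C,T} (union, +1)
per-site changes: [2, 1, 2, 2, 2, 2, 2]; total = 13

13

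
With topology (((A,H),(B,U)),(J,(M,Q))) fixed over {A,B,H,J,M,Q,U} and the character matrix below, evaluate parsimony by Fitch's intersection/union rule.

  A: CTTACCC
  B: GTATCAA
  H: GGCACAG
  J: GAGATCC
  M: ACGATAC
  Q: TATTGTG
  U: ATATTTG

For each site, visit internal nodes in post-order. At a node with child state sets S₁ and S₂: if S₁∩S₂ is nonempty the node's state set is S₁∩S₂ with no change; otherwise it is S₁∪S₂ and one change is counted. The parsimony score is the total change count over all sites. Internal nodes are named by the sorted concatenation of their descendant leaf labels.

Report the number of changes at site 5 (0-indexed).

AH@0: {C} ∪ {G} = {C,G} (union, +1)
BU@0: {G} ∪ {A} = {A,G} (union, +1)
ABHU@0: {C,G} ∩ {A,G} = {G} (intersection, +0)
MQ@0: {A} ∪ {T} = {A,T} (union, +1)
JMQ@0: {G} ∪ {A,T} = {A,G,T} (union, +1)
ABHJMQU@0: {G} ∩ {A,G,T} = {G} (intersection, +0)
AH@1: {T} ∪ {G} = {G,T} (union, +1)
BU@1: {T} ∩ {T} = {T} (intersection, +0)
ABHU@1: {G,T} ∩ {T} = {T} (intersection, +0)
MQ@1: {C} ∪ {A} = {A,C} (union, +1)
JMQ@1: {A} ∩ {A,C} = {A} (intersection, +0)
ABHJMQU@1: {T} ∪ {A} = {A,T} (union, +1)
AH@2: {T} ∪ {C} = {C,T} (union, +1)
BU@2: {A} ∩ {A} = {A} (intersection, +0)
ABHU@2: {C,T} ∪ {A} = {A,C,T} (union, +1)
MQ@2: {G} ∪ {T} = {G,T} (union, +1)
JMQ@2: {G} ∩ {G,T} = {G} (intersection, +0)
ABHJMQU@2: {A,C,T} ∪ {G} = {A,C,G,T} (union, +1)
AH@3: {A} ∩ {A} = {A} (intersection, +0)
BU@3: {T} ∩ {T} = {T} (intersection, +0)
ABHU@3: {A} ∪ {T} = {A,T} (union, +1)
MQ@3: {A} ∪ {T} = {A,T} (union, +1)
JMQ@3: {A} ∩ {A,T} = {A} (intersection, +0)
ABHJMQU@3: {A,T} ∩ {A} = {A} (intersection, +0)
AH@4: {C} ∩ {C} = {C} (intersection, +0)
BU@4: {C} ∪ {T} = {C,T} (union, +1)
ABHU@4: {C} ∩ {C,T} = {C} (intersection, +0)
MQ@4: {T} ∪ {G} = {G,T} (union, +1)
JMQ@4: {T} ∩ {G,T} = {T} (intersection, +0)
ABHJMQU@4: {C} ∪ {T} = {C,T} (union, +1)
AH@5: {C} ∪ {A} = {A,C} (union, +1)
BU@5: {A} ∪ {T} = {A,T} (union, +1)
ABHU@5: {A,C} ∩ {A,T} = {A} (intersection, +0)
MQ@5: {A} ∪ {T} = {A,T} (union, +1)
JMQ@5: {C} ∪ {A,T} = {A,C,T} (union, +1)
ABHJMQU@5: {A} ∩ {A,C,T} = {A} (intersection, +0)
AH@6: {C} ∪ {G} = {C,G} (union, +1)
BU@6: {A} ∪ {G} = {A,G} (union, +1)
ABHU@6: {C,G} ∩ {A,G} = {G} (intersection, +0)
MQ@6: {C} ∪ {G} = {C,G} (union, +1)
JMQ@6: {C} ∩ {C,G} = {C} (intersection, +0)
ABHJMQU@6: {G} ∪ {C} = {C,G} (union, +1)
per-site changes: [4, 3, 4, 2, 3, 4, 4]; total = 24

4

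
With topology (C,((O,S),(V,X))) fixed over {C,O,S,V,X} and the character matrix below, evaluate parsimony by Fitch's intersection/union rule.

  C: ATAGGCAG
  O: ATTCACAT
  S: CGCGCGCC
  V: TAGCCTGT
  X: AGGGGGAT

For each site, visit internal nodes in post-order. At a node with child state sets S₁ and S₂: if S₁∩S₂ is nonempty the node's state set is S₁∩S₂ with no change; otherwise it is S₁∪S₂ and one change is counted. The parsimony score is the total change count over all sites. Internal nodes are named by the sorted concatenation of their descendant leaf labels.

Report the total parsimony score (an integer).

OS@0: {A} ∪ {C} = {A,C} (union, +1)
VX@0: {T} ∪ {A} = {A,T} (union, +1)
OSVX@0: {A,C} ∩ {A,T} = {A} (intersection, +0)
COSVX@0: {A} ∩ {A} = {A} (intersection, +0)
OS@1: {T} ∪ {G} = {G,T} (union, +1)
VX@1: {A} ∪ {G} = {A,G} (union, +1)
OSVX@1: {G,T} ∩ {A,G} = {G} (intersection, +0)
COSVX@1: {T} ∪ {G} = {G,T} (union, +1)
OS@2: {T} ∪ {C} = {C,T} (union, +1)
VX@2: {G} ∩ {G} = {G} (intersection, +0)
OSVX@2: {C,T} ∪ {G} = {C,G,T} (union, +1)
COSVX@2: {A} ∪ {C,G,T} = {A,C,G,T} (union, +1)
OS@3: {C} ∪ {G} = {C,G} (union, +1)
VX@3: {C} ∪ {G} = {C,G} (union, +1)
OSVX@3: {C,G} ∩ {C,G} = {C,G} (intersection, +0)
COSVX@3: {G} ∩ {C,G} = {G} (intersection, +0)
OS@4: {A} ∪ {C} = {A,C} (union, +1)
VX@4: {C} ∪ {G} = {C,G} (union, +1)
OSVX@4: {A,C} ∩ {C,G} = {C} (intersection, +0)
COSVX@4: {G} ∪ {C} = {C,G} (union, +1)
OS@5: {C} ∪ {G} = {C,G} (union, +1)
VX@5: {T} ∪ {G} = {G,T} (union, +1)
OSVX@5: {C,G} ∩ {G,T} = {G} (intersection, +0)
COSVX@5: {C} ∪ {G} = {C,G} (union, +1)
OS@6: {A} ∪ {C} = {A,C} (union, +1)
VX@6: {G} ∪ {A} = {A,G} (union, +1)
OSVX@6: {A,C} ∩ {A,G} = {A} (intersection, +0)
COSVX@6: {A} ∩ {A} = {A} (intersection, +0)
OS@7: {T} ∪ {C} = {C,T} (union, +1)
VX@7: {T} ∩ {T} = {T} (intersection, +0)
OSVX@7: {C,T} ∩ {T} = {T} (intersection, +0)
COSVX@7: {G} ∪ {T} = {G,T} (union, +1)
per-site changes: [2, 3, 3, 2, 3, 3, 2, 2]; total = 20

20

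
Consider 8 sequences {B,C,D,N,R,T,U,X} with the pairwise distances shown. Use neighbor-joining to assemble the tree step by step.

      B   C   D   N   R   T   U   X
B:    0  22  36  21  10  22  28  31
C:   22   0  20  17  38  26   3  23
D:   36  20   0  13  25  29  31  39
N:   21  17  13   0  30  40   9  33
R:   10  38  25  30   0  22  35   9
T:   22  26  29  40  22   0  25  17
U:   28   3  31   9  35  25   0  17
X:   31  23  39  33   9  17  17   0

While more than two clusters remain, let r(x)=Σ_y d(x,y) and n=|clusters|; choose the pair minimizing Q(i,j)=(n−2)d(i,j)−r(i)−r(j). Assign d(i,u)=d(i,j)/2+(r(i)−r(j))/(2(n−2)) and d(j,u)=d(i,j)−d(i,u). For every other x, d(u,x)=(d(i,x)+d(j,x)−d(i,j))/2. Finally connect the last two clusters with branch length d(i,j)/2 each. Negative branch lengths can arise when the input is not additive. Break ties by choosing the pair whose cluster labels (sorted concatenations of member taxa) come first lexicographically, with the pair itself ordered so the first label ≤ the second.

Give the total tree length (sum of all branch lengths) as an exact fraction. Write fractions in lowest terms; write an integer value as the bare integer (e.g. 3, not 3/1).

step 1: merge (R,X) at d=9, Q=-284; branch lengths R→9/2, X→9/2; new cluster RX
  updated: d(B,RX)=16, d(C,RX)=26, d(D,RX)=55/2, d(N,RX)=27, d(RX,T)=15, d(RX,U)=43/2
step 2: merge (D,N) at d=13, Q=-437/2; branch lengths D→189/20, N→71/20; new cluster DN
  updated: d(B,DN)=22, d(C,DN)=12, d(DN,RX)=83/4, d(DN,T)=28, d(DN,U)=27/2
step 3: merge (C,U) at d=3, Q=-168; branch lengths C→5/4, U→7/4; new cluster CU
  updated: d(B,CU)=47/2, d(CU,DN)=45/4, d(CU,RX)=89/4, d(CU,T)=24
step 4: merge (CU,DN) at d=45/4, Q=-517/4; branch lengths CU→131/24, DN→139/24; new cluster CDNU
  updated: d(B,CDNU)=137/8, d(CDNU,RX)=127/8, d(CDNU,T)=163/8
step 5: merge (B,CDNU) at d=137/8, Q=-297/4; branch lengths B→9, CDNU→65/8; new cluster BCDNU
  updated: d(BCDNU,RX)=59/8, d(BCDNU,T)=101/8
step 6: merge (BCDNU,RX) at d=59/8, Q=-35; branch lengths BCDNU→5/2, RX→39/8; new cluster BCDNRUX
  updated: d(BCDNRUX,T)=81/8
step 7: merge (BCDNRUX,T) at d=81/8; branch lengths BCDNRUX→81/16, T→81/16; new cluster BCDNRTUX
final tree: (((B:9,((C:5/4,U:7/4):131/24,(D:189/20,N:71/20):139/24):65/8):5/2,(R:9/2,X:9/2):39/8):81/16,T:81/16)
total length: 567/8

567/8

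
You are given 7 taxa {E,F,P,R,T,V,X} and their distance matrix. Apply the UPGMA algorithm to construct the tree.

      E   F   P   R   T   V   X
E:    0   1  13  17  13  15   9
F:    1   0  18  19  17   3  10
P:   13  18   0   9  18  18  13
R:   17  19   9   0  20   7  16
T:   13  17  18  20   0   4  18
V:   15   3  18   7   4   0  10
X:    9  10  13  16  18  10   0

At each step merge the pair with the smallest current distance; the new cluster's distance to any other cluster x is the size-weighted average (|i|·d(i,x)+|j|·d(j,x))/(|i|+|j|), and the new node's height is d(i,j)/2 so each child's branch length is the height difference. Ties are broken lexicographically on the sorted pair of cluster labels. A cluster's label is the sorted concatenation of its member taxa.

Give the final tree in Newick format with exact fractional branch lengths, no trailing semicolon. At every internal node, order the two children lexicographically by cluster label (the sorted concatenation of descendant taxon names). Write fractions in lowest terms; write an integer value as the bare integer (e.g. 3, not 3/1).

step 1: merge (E,F) at d=1; branch lengths E→1/2, F→1/2; new cluster EF
  updated: d(EF,P)=31/2, d(EF,R)=18, d(EF,T)=15, d(EF,V)=9, d(EF,X)=19/2
step 2: merge (T,V) at d=4; branch lengths T→2, V→2; new cluster TV
  updated: d(EF,TV)=12, d(P,TV)=18, d(R,TV)=27/2, d(TV,X)=14
step 3: merge (P,R) at d=9; branch lengths P→9/2, R→9/2; new cluster PR
  updated: d(EF,PR)=67/4, d(PR,TV)=63/4, d(PR,X)=29/2
step 4: merge (EF,X) at d=19/2; branch lengths EF→17/4, X→19/4; new cluster EFX
  updated: d(EFX,PR)=16, d(EFX,TV)=38/3
step 5: merge (EFX,TV) at d=38/3; branch lengths EFX→19/12, TV→13/3; new cluster EFTVX
  updated: d(EFTVX,PR)=159/10
step 6: merge (EFTVX,PR) at d=159/10; branch lengths EFTVX→97/60, PR→69/20; new cluster EFPRTVX
final tree: ((((E:1/2,F:1/2):17/4,X:19/4):19/12,(T:2,V:2):13/3):97/60,(P:9/2,R:9/2):69/20)
total length: 2039/60

((((E:1/2,F:1/2):17/4,X:19/4):19/12,(T:2,V:2):13/3):97/60,(P:9/2,R:9/2):69/20)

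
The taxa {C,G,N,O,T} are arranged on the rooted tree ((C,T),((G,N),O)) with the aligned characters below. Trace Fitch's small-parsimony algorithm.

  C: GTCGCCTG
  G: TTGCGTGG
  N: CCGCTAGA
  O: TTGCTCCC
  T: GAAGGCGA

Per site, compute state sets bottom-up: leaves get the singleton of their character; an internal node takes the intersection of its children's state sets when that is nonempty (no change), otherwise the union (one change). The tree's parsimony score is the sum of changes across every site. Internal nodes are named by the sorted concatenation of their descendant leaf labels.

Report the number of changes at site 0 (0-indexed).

2

site 0, node CT: C={G} ∩ T={G} → {G} (+0)
site 0, node GN: G={T} ∪ N={C} → {C,T} (+1)
site 0, node GNO: GN={C,T} ∩ O={T} → {T} (+0)
site 0, node CGNOT: CT={G} ∪ GNO={T} → {G,T} (+1)
site 1, node CT: C={T} ∪ T={A} → {A,T} (+1)
site 1, node GN: G={T} ∪ N={C} → {C,T} (+1)
site 1, node GNO: GN={C,T} ∩ O={T} → {T} (+0)
site 1, node CGNOT: CT={A,T} ∩ GNO={T} → {T} (+0)
site 2, node CT: C={C} ∪ T={A} → {A,C} (+1)
site 2, node GN: G={G} ∩ N={G} → {G} (+0)
site 2, node GNO: GN={G} ∩ O={G} → {G} (+0)
site 2, node CGNOT: CT={A,C} ∪ GNO={G} → {A,C,G} (+1)
site 3, node CT: C={G} ∩ T={G} → {G} (+0)
site 3, node GN: G={C} ∩ N={C} → {C} (+0)
site 3, node GNO: GN={C} ∩ O={C} → {C} (+0)
site 3, node CGNOT: CT={G} ∪ GNO={C} → {C,G} (+1)
site 4, node CT: C={C} ∪ T={G} → {C,G} (+1)
site 4, node GN: G={G} ∪ N={T} → {G,T} (+1)
site 4, node GNO: GN={G,T} ∩ O={T} → {T} (+0)
site 4, node CGNOT: CT={C,G} ∪ GNO={T} → {C,G,T} (+1)
site 5, node CT: C={C} ∩ T={C} → {C} (+0)
site 5, node GN: G={T} ∪ N={A} → {A,T} (+1)
site 5, node GNO: GN={A,T} ∪ O={C} → {A,C,T} (+1)
site 5, node CGNOT: CT={C} ∩ GNO={A,C,T} → {C} (+0)
site 6, node CT: C={T} ∪ T={G} → {G,T} (+1)
site 6, node GN: G={G} ∩ N={G} → {G} (+0)
site 6, node GNO: GN={G} ∪ O={C} → {C,G} (+1)
site 6, node CGNOT: CT={G,T} ∩ GNO={C,G} → {G} (+0)
site 7, node CT: C={G} ∪ T={A} → {A,G} (+1)
site 7, node GN: G={G} ∪ N={A} → {A,G} (+1)
site 7, node GNO: GN={A,G} ∪ O={C} → {A,C,G} (+1)
site 7, node CGNOT: CT={A,G} ∩ GNO={A,C,G} → {A,G} (+0)
per-site changes: [2, 2, 2, 1, 3, 2, 2, 3]; total = 17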